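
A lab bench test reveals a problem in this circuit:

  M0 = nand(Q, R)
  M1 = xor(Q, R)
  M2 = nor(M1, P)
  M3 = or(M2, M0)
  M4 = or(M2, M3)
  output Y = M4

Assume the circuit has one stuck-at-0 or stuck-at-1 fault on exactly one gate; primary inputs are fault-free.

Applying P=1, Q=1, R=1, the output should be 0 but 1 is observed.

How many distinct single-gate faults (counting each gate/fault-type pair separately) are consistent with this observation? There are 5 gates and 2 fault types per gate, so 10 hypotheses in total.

Fault-free: M0=0, M1=0, M2=0, M3=0, M4=0 → 0. Observed 1.
  M0 stuck-at-0: output 0 ✗
  M0 stuck-at-1: output 1 ✓
  M1 stuck-at-0: output 0 ✗
  M1 stuck-at-1: output 0 ✗
  M2 stuck-at-0: output 0 ✗
  M2 stuck-at-1: output 1 ✓
  M3 stuck-at-0: output 0 ✗
  M3 stuck-at-1: output 1 ✓
  M4 stuck-at-0: output 0 ✗
  M4 stuck-at-1: output 1 ✓
Consistent faults: {M0 stuck-at-1, M2 stuck-at-1, M3 stuck-at-1, M4 stuck-at-1} — 4 in all.

4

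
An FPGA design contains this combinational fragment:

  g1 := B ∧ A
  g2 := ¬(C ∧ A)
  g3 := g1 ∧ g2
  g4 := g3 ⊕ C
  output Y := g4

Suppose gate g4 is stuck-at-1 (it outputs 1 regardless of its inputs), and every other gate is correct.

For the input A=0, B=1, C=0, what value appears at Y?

1

Propagate with g4 forced: g1=0, g2=1, g3=0, g4=1 [stuck-at-1].
So Y = 1. (Without the fault it would be 0.)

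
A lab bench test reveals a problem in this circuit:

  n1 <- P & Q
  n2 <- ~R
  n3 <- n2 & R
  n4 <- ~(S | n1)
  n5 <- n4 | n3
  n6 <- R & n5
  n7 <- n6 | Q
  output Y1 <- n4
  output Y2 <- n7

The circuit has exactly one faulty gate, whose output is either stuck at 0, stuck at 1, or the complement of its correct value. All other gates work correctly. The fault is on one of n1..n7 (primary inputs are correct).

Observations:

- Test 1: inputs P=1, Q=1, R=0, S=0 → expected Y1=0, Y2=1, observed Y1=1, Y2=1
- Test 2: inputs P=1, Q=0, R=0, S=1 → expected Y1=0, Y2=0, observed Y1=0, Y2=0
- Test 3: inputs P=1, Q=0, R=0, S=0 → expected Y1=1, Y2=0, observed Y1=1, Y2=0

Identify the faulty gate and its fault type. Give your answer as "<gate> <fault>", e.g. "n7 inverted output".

n1 stuck-at-0

Fault-free values for test 1 (P=1, Q=1, R=0, S=0): n1=1, n2=1, n3=0, n4=0, n5=0, n6=0, n7=1, giving Y1=0, Y2=1. Observed Y1=1, Y2=1.
Test 1: faults giving observed Y1=1, Y2=1 are {n1 stuck-at-0, n1 inverted output, n4 stuck-at-1, n4 inverted output}.
Test 2 (P=1, Q=0, R=0, S=1): fault-free n1=0, n2=1, n3=0, n4=0, n5=0, n6=0, n7=0 → Y1=0, Y2=0; observed Y1=0, Y2=0. Eliminates n4 stuck-at-1, n4 inverted output.
Test 3 (P=1, Q=0, R=0, S=0): fault-free n1=0, n2=1, n3=0, n4=1, n5=1, n6=0, n7=0 → Y1=1, Y2=0; observed Y1=1, Y2=0. Eliminates n1 inverted output.
Only n1 stuck-at-0 is consistent with every test.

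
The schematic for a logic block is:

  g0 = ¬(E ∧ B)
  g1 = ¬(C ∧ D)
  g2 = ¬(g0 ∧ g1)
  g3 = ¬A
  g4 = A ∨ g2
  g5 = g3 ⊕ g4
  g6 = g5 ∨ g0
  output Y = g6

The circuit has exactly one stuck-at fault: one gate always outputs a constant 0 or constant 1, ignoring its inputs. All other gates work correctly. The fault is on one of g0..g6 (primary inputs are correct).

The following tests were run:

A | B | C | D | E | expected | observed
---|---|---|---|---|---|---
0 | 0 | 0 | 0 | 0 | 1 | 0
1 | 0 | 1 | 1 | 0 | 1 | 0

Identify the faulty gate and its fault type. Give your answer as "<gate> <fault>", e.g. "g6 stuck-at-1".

Fault-free values for test 1 (A=0, B=0, C=0, D=0, E=0): g0=1, g1=1, g2=0, g3=1, g4=0, g5=1, g6=1, giving Y=1. Observed 0.
Test 1: faults giving observed 0 are {g0 stuck-at-0, g6 stuck-at-0}.
Test 2 (A=1, B=0, C=1, D=1, E=0): fault-free g0=1, g1=0, g2=1, g3=0, g4=1, g5=1, g6=1 → 1; observed 0. Eliminates g0 stuck-at-0.
Only g6 stuck-at-0 is consistent with every test.

g6 stuck-at-0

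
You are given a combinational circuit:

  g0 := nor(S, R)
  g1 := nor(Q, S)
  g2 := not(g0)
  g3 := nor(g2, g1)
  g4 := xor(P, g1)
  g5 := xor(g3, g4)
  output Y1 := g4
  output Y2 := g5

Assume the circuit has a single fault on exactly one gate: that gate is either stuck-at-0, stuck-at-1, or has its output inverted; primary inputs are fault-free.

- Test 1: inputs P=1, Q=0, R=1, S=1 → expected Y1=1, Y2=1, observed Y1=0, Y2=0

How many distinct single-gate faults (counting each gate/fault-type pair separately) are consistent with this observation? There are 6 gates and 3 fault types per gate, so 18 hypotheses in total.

Fault-free: g0=0, g1=0, g2=1, g3=0, g4=1, g5=1 → Y1=1, Y2=1. Observed Y1=0, Y2=0.
  g0: none of the 3 fault types match ✗
  g1: stuck-at-1, inverted output ✓; others ✗
  g2: none of the 3 fault types match ✗
  g3: none of the 3 fault types match ✗
  g4: stuck-at-0, inverted output ✓; others ✗
  g5: none of the 3 fault types match ✗
Consistent faults: {g1 stuck-at-1, g1 inverted output, g4 stuck-at-0, g4 inverted output} — 4 in all.

4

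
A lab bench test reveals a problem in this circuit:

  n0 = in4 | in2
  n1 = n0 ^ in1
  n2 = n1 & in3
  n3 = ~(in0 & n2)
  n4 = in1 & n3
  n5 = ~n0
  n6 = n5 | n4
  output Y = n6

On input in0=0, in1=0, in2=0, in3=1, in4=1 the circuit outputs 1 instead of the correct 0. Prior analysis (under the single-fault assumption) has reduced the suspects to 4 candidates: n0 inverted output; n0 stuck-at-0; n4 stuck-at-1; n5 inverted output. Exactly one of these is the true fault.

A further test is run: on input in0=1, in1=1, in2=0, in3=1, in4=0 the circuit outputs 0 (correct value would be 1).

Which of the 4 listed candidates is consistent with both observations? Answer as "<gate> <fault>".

n5 inverted output

Evaluate each candidate on input in0=1, in1=1, in2=0, in3=1, in4=0:
  n0 inverted output: n0=1 [inverted output], n1=0, n2=0, n3=1, n4=1, n5=0, n6=1 → 1 — eliminated
  n0 stuck-at-0: n0=0 [stuck-at-0], n1=1, n2=1, n3=0, n4=0, n5=1, n6=1 → 1 — eliminated
  n4 stuck-at-1: n0=0, n1=1, n2=1, n3=0, n4=1 [stuck-at-1], n5=1, n6=1 → 1 — eliminated
  n5 inverted output: n0=0, n1=1, n2=1, n3=0, n4=0, n5=0 [inverted output], n6=0 → 0 — matches
Only n5 inverted output reproduces the observed 0.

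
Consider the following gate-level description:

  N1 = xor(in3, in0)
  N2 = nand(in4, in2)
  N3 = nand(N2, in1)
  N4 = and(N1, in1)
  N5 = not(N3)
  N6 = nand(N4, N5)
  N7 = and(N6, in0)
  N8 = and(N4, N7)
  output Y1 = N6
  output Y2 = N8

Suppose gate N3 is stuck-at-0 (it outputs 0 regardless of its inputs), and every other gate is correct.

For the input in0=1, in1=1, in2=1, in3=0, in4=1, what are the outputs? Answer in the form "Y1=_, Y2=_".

Propagate with N3 forced: N1=1, N2=0, N3=0 [stuck-at-0], N4=1, N5=1, N6=0, N7=0, N8=0.
So the outputs are Y1=0, Y2=0. (Without the fault they would be Y1=1, Y2=1.)

Y1=0, Y2=0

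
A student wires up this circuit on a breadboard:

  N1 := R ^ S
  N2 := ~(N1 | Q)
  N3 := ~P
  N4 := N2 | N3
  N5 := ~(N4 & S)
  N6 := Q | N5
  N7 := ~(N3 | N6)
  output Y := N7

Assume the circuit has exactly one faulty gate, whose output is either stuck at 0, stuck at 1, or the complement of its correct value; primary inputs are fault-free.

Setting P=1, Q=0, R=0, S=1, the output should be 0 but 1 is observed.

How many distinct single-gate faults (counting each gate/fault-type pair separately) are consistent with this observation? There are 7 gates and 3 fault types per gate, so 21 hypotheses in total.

12

Fault-free: N1=1, N2=0, N3=0, N4=0, N5=1, N6=1, N7=0 → 0. Observed 1.
  N1: stuck-at-0, inverted output ✓; others ✗
  N2: stuck-at-1, inverted output ✓; others ✗
  N3: none of the 3 fault types match ✗
  N4: stuck-at-1, inverted output ✓; others ✗
  N5: stuck-at-0, inverted output ✓; others ✗
  N6: stuck-at-0, inverted output ✓; others ✗
  N7: stuck-at-1, inverted output ✓; others ✗
Consistent faults: {N1 stuck-at-0, N1 inverted output, N2 stuck-at-1, N2 inverted output, N4 stuck-at-1, N4 inverted output, N5 stuck-at-0, N5 inverted output, N6 stuck-at-0, N6 inverted output, N7 stuck-at-1, N7 inverted output} — 12 in all.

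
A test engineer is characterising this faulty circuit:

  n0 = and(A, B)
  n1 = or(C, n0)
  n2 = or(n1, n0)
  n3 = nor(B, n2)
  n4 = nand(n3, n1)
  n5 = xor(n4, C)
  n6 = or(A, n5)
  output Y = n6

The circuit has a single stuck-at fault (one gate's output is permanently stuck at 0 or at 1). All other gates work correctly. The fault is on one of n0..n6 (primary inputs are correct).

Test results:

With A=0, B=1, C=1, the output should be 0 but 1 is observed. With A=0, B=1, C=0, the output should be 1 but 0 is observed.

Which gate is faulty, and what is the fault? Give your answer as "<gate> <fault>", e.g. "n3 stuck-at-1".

n4 stuck-at-0

Fault-free values for test 1 (A=0, B=1, C=1): n0=0, n1=1, n2=1, n3=0, n4=1, n5=0, n6=0, giving Y=0. Observed 1.
Test 1: faults giving observed 1 are {n3 stuck-at-1, n4 stuck-at-0, n5 stuck-at-1, n6 stuck-at-1}.
Test 2 (A=0, B=1, C=0): fault-free n0=0, n1=0, n2=0, n3=0, n4=1, n5=1, n6=1 → 1; observed 0. Eliminates n3 stuck-at-1, n5 stuck-at-1, n6 stuck-at-1.
Only n4 stuck-at-0 is consistent with every test.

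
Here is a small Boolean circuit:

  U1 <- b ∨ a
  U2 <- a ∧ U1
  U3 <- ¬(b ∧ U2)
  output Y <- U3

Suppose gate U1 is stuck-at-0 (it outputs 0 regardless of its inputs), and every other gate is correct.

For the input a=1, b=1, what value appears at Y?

1

Propagate with U1 forced: U1=0 [stuck-at-0], U2=0, U3=1.
So Y = 1. (Without the fault it would be 0.)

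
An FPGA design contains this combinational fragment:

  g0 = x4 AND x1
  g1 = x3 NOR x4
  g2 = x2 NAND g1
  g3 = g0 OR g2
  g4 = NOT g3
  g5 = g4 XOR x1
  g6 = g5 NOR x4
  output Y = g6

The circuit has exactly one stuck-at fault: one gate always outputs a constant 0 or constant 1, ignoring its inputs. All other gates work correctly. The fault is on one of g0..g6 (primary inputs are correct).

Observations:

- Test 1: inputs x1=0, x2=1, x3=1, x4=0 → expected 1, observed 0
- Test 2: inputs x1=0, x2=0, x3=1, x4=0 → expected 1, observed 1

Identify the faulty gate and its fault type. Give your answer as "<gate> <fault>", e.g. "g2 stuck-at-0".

Fault-free values for test 1 (x1=0, x2=1, x3=1, x4=0): g0=0, g1=0, g2=1, g3=1, g4=0, g5=0, g6=1, giving Y=1. Observed 0.
Test 1: faults giving observed 0 are {g1 stuck-at-1, g2 stuck-at-0, g3 stuck-at-0, g4 stuck-at-1, g5 stuck-at-1, g6 stuck-at-0}.
Test 2 (x1=0, x2=0, x3=1, x4=0): fault-free g0=0, g1=0, g2=1, g3=1, g4=0, g5=0, g6=1 → 1; observed 1. Eliminates g2 stuck-at-0, g3 stuck-at-0, g4 stuck-at-1, g5 stuck-at-1, g6 stuck-at-0.
Only g1 stuck-at-1 is consistent with every test.

g1 stuck-at-1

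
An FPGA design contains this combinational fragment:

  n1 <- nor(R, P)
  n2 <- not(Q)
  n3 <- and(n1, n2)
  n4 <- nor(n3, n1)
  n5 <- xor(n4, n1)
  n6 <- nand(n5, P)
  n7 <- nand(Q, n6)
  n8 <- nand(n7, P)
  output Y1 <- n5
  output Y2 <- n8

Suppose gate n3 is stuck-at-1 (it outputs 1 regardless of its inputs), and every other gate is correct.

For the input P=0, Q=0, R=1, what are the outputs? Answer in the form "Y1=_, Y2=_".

Propagate with n3 forced: n1=0, n2=1, n3=1 [stuck-at-1], n4=0, n5=0, n6=1, n7=1, n8=1.
So the outputs are Y1=0, Y2=1. (Without the fault they would be Y1=1, Y2=1.)

Y1=0, Y2=1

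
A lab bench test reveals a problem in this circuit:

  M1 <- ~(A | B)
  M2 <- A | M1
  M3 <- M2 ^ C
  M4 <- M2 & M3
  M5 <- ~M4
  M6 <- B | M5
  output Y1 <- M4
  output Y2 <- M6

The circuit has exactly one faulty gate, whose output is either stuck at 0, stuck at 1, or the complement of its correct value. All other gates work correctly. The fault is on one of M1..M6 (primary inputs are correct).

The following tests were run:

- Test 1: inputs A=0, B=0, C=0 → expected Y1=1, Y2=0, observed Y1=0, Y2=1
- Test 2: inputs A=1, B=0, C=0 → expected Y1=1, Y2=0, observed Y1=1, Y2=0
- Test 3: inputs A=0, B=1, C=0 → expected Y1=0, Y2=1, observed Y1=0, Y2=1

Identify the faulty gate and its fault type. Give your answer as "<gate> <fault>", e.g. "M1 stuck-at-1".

M1 stuck-at-0

Fault-free values for test 1 (A=0, B=0, C=0): M1=1, M2=1, M3=1, M4=1, M5=0, M6=0, giving Y1=1, Y2=0. Observed Y1=0, Y2=1.
Test 1: faults giving observed Y1=0, Y2=1 are {M1 stuck-at-0, M1 inverted output, M2 stuck-at-0, M2 inverted output, M3 stuck-at-0, M3 inverted output, M4 stuck-at-0, M4 inverted output}.
Test 2 (A=1, B=0, C=0): fault-free M1=0, M2=1, M3=1, M4=1, M5=0, M6=0 → Y1=1, Y2=0; observed Y1=1, Y2=0. Eliminates M2 stuck-at-0, M2 inverted output, M3 stuck-at-0, M3 inverted output, M4 stuck-at-0, M4 inverted output.
Test 3 (A=0, B=1, C=0): fault-free M1=0, M2=0, M3=0, M4=0, M5=1, M6=1 → Y1=0, Y2=1; observed Y1=0, Y2=1. Eliminates M1 inverted output.
Only M1 stuck-at-0 is consistent with every test.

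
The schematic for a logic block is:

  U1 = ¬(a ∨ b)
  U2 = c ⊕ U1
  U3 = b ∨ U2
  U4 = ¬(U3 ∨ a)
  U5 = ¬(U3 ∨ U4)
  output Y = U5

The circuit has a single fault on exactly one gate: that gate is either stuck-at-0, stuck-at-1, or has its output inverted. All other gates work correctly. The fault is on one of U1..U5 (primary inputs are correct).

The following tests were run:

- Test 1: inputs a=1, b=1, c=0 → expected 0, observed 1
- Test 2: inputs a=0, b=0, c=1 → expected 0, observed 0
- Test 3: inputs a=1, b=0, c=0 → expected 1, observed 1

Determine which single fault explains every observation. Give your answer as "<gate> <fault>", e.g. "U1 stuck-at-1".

Fault-free values for test 1 (a=1, b=1, c=0): U1=0, U2=0, U3=1, U4=0, U5=0, giving Y=0. Observed 1.
Test 1: faults giving observed 1 are {U3 stuck-at-0, U3 inverted output, U5 stuck-at-1, U5 inverted output}.
Test 2 (a=0, b=0, c=1): fault-free U1=1, U2=0, U3=0, U4=1, U5=0 → 0; observed 0. Eliminates U5 stuck-at-1, U5 inverted output.
Test 3 (a=1, b=0, c=0): fault-free U1=0, U2=0, U3=0, U4=0, U5=1 → 1; observed 1. Eliminates U3 inverted output.
Only U3 stuck-at-0 is consistent with every test.

U3 stuck-at-0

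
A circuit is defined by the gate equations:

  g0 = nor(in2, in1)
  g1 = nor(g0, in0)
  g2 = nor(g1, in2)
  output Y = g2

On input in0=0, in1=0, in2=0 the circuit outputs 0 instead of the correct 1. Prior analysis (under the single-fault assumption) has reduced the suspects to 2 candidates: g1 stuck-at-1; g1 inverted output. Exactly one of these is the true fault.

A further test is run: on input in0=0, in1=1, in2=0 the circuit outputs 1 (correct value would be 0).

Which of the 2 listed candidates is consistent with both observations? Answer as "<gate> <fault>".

Evaluate each candidate on input in0=0, in1=1, in2=0:
  g1 stuck-at-1: g0=0, g1=1 [stuck-at-1], g2=0 → 0 — eliminated
  g1 inverted output: g0=0, g1=0 [inverted output], g2=1 → 1 — matches
Only g1 inverted output reproduces the observed 1.

g1 inverted output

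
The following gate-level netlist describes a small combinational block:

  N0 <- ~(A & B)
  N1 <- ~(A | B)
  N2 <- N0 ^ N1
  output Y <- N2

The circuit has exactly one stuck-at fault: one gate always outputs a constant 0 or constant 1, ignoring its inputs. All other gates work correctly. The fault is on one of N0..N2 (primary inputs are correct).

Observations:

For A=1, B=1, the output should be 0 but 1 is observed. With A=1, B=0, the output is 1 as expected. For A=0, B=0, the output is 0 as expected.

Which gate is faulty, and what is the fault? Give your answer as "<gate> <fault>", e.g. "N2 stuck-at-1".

Fault-free values for test 1 (A=1, B=1): N0=0, N1=0, N2=0, giving Y=0. Observed 1.
Test 1: faults giving observed 1 are {N0 stuck-at-1, N1 stuck-at-1, N2 stuck-at-1}.
Test 2 (A=1, B=0): fault-free N0=1, N1=0, N2=1 → 1; observed 1. Eliminates N1 stuck-at-1.
Test 3 (A=0, B=0): fault-free N0=1, N1=1, N2=0 → 0; observed 0. Eliminates N2 stuck-at-1.
Only N0 stuck-at-1 is consistent with every test.

N0 stuck-at-1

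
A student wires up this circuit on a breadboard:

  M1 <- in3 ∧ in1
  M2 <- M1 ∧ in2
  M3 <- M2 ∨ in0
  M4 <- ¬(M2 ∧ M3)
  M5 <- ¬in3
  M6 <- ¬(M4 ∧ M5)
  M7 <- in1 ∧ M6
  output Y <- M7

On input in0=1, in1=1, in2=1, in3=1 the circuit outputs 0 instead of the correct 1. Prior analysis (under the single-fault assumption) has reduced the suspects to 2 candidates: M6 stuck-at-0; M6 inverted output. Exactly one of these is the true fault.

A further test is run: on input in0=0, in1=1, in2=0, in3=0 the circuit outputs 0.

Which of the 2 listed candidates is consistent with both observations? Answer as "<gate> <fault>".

Evaluate each candidate on input in0=0, in1=1, in2=0, in3=0:
  M6 stuck-at-0: M1=0, M2=0, M3=0, M4=1, M5=1, M6=0 [stuck-at-0], M7=0 → 0 — matches
  M6 inverted output: M1=0, M2=0, M3=0, M4=1, M5=1, M6=1 [inverted output], M7=1 → 1 — eliminated
Only M6 stuck-at-0 reproduces the observed 0.

M6 stuck-at-0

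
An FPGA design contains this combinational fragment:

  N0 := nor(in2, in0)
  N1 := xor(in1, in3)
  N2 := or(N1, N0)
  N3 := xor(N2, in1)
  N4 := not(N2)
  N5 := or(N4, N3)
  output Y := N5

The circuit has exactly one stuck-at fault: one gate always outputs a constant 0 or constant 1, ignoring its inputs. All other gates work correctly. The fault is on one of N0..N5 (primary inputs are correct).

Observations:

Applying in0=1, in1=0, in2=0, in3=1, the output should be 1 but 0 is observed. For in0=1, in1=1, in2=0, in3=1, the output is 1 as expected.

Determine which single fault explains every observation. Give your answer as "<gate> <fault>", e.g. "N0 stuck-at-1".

N3 stuck-at-0

Fault-free values for test 1 (in0=1, in1=0, in2=0, in3=1): N0=0, N1=1, N2=1, N3=1, N4=0, N5=1, giving Y=1. Observed 0.
Test 1: faults giving observed 0 are {N3 stuck-at-0, N5 stuck-at-0}.
Test 2 (in0=1, in1=1, in2=0, in3=1): fault-free N0=0, N1=0, N2=0, N3=1, N4=1, N5=1 → 1; observed 1. Eliminates N5 stuck-at-0.
Only N3 stuck-at-0 is consistent with every test.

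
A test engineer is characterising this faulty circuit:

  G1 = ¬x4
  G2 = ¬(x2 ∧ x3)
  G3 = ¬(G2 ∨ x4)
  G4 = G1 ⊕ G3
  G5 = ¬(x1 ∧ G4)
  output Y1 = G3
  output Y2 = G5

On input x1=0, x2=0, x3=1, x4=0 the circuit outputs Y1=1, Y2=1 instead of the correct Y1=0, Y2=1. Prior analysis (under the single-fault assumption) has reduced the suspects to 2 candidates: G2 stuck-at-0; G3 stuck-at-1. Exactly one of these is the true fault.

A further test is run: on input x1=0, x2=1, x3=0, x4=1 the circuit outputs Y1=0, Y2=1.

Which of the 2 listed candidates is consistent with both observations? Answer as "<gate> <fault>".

G2 stuck-at-0

Evaluate each candidate on input x1=0, x2=1, x3=0, x4=1:
  G2 stuck-at-0: G1=0, G2=0 [stuck-at-0], G3=0, G4=0, G5=1 → Y1=0, Y2=1 — matches
  G3 stuck-at-1: G1=0, G2=1, G3=1 [stuck-at-1], G4=1, G5=1 → Y1=1, Y2=1 — eliminated
Only G2 stuck-at-0 reproduces the observed Y1=0, Y2=1.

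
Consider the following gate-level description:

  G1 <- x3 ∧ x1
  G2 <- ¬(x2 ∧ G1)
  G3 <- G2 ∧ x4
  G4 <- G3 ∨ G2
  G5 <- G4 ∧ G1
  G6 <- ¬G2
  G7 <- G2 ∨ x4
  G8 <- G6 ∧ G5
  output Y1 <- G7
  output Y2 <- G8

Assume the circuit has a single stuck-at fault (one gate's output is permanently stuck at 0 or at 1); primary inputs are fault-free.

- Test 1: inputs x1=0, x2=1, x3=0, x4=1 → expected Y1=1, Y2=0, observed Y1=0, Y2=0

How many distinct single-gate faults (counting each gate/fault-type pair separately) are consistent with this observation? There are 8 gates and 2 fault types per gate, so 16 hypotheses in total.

1

Fault-free: G1=0, G2=1, G3=1, G4=1, G5=0, G6=0, G7=1, G8=0 → Y1=1, Y2=0. Observed Y1=0, Y2=0.
  G1: none of the 2 fault types match ✗
  G2: none of the 2 fault types match ✗
  G3: none of the 2 fault types match ✗
  G4: none of the 2 fault types match ✗
  G5: none of the 2 fault types match ✗
  G6: none of the 2 fault types match ✗
  G7: stuck-at-0 ✓; others ✗
  G8: none of the 2 fault types match ✗
Consistent faults: {G7 stuck-at-0} — 1 in all.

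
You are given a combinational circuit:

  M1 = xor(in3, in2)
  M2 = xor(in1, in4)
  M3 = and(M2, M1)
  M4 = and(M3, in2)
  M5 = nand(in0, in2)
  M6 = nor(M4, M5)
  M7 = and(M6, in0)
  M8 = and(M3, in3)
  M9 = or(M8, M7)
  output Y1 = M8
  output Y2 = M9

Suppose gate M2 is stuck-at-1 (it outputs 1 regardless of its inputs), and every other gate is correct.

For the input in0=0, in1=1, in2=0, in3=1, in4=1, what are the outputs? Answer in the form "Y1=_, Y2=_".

Y1=1, Y2=1

Propagate with M2 forced: M1=1, M2=1 [stuck-at-1], M3=1, M4=0, M5=1, M6=0, M7=0, M8=1, M9=1.
So the outputs are Y1=1, Y2=1. (Without the fault they would be Y1=0, Y2=0.)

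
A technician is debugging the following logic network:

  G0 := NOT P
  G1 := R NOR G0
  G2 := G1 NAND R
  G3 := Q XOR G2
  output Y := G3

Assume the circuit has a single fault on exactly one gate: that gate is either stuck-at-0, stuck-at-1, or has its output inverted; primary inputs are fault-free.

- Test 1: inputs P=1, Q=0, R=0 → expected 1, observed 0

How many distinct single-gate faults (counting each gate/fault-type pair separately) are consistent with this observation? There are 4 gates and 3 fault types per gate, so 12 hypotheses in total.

Fault-free: G0=0, G1=1, G2=1, G3=1 → 1. Observed 0.
  G0 stuck-at-0: output 1 ✗
  G0 stuck-at-1: output 1 ✗
  G0 inverted output: output 1 ✗
  G1 stuck-at-0: output 1 ✗
  G1 stuck-at-1: output 1 ✗
  G1 inverted output: output 1 ✗
  G2 stuck-at-0: output 0 ✓
  G2 stuck-at-1: output 1 ✗
  G2 inverted output: output 0 ✓
  G3 stuck-at-0: output 0 ✓
  G3 stuck-at-1: output 1 ✗
  G3 inverted output: output 0 ✓
Consistent faults: {G2 stuck-at-0, G2 inverted output, G3 stuck-at-0, G3 inverted output} — 4 in all.

4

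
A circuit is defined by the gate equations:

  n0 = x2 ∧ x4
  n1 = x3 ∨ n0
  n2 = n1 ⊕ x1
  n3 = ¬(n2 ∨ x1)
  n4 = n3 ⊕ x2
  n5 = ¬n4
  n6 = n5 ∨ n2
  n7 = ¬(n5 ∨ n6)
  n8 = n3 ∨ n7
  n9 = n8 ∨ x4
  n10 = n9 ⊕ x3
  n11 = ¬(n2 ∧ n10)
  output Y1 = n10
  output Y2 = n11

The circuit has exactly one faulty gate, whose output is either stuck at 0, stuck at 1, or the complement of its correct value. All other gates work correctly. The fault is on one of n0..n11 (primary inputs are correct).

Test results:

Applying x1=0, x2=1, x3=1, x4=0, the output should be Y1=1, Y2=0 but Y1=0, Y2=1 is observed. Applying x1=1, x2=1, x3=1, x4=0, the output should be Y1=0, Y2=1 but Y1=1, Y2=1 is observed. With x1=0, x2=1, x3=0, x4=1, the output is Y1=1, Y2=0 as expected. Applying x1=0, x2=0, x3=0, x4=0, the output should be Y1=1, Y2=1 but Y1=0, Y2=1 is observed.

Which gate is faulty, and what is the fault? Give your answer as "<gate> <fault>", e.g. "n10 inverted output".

Fault-free values for test 1 (x1=0, x2=1, x3=1, x4=0): n0=0, n1=1, n2=1, n3=0, n4=1, n5=0, n6=1, n7=0, n8=0, n9=0, n10=1, n11=0, giving Y1=1, Y2=0. Observed Y1=0, Y2=1.
Test 1: faults giving observed Y1=0, Y2=1 are {n1 stuck-at-0, n1 inverted output, n2 stuck-at-0, n2 inverted output, n3 stuck-at-1, n3 inverted output, n6 stuck-at-0, n6 inverted output, n7 stuck-at-1, n7 inverted output, n8 stuck-at-1, n8 inverted output, n9 stuck-at-1, n9 inverted output, n10 stuck-at-0, n10 inverted output}.
Test 2 (x1=1, x2=1, x3=1, x4=0): fault-free n0=0, n1=1, n2=0, n3=0, n4=1, n5=0, n6=0, n7=1, n8=1, n9=1, n10=0, n11=1 → Y1=0, Y2=1; observed Y1=1, Y2=1. Eliminates n1 stuck-at-0, n1 inverted output, n2 stuck-at-0, n2 inverted output, n3 stuck-at-1, n3 inverted output, n6 stuck-at-0, n7 stuck-at-1, n8 stuck-at-1, n9 stuck-at-1, n10 stuck-at-0.
Test 3 (x1=0, x2=1, x3=0, x4=1): fault-free n0=1, n1=1, n2=1, n3=0, n4=1, n5=0, n6=1, n7=0, n8=0, n9=1, n10=1, n11=0 → Y1=1, Y2=0; observed Y1=1, Y2=0. Eliminates n9 inverted output, n10 inverted output.
Test 4 (x1=0, x2=0, x3=0, x4=0): fault-free n0=0, n1=0, n2=0, n3=1, n4=1, n5=0, n6=0, n7=1, n8=1, n9=1, n10=1, n11=1 → Y1=1, Y2=1; observed Y1=0, Y2=1. Eliminates n6 inverted output, n7 inverted output.
Only n8 inverted output is consistent with every test.

n8 inverted output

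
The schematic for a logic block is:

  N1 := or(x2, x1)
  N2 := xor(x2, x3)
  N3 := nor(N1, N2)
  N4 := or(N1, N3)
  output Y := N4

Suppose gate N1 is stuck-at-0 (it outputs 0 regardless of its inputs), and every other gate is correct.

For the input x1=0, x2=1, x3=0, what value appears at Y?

0

Propagate with N1 forced: N1=0 [stuck-at-0], N2=1, N3=0, N4=0.
So Y = 0. (Without the fault it would be 1.)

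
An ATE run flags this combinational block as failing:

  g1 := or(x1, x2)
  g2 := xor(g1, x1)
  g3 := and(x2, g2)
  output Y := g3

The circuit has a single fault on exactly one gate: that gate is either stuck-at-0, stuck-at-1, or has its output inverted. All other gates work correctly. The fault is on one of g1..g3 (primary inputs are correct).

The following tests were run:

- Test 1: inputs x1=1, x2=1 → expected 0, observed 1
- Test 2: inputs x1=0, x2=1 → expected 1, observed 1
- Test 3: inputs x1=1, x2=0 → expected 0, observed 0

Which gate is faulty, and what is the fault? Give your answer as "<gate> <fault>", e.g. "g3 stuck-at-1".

Fault-free values for test 1 (x1=1, x2=1): g1=1, g2=0, g3=0, giving Y=0. Observed 1.
Test 1: faults giving observed 1 are {g1 stuck-at-0, g1 inverted output, g2 stuck-at-1, g2 inverted output, g3 stuck-at-1, g3 inverted output}.
Test 2 (x1=0, x2=1): fault-free g1=1, g2=1, g3=1 → 1; observed 1. Eliminates g1 stuck-at-0, g1 inverted output, g2 inverted output, g3 inverted output.
Test 3 (x1=1, x2=0): fault-free g1=1, g2=0, g3=0 → 0; observed 0. Eliminates g3 stuck-at-1.
Only g2 stuck-at-1 is consistent with every test.

g2 stuck-at-1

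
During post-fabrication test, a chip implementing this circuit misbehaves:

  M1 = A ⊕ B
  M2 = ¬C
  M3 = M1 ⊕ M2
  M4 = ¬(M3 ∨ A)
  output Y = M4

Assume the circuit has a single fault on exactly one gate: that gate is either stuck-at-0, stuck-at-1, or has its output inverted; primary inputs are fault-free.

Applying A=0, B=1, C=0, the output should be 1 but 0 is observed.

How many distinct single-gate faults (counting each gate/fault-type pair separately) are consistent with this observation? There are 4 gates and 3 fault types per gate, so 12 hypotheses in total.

8

Fault-free: M1=1, M2=1, M3=0, M4=1 → 1. Observed 0.
  M1 stuck-at-0: output 0 ✓
  M1 stuck-at-1: output 1 ✗
  M1 inverted output: output 0 ✓
  M2 stuck-at-0: output 0 ✓
  M2 stuck-at-1: output 1 ✗
  M2 inverted output: output 0 ✓
  M3 stuck-at-0: output 1 ✗
  M3 stuck-at-1: output 0 ✓
  M3 inverted output: output 0 ✓
  M4 stuck-at-0: output 0 ✓
  M4 stuck-at-1: output 1 ✗
  M4 inverted output: output 0 ✓
Consistent faults: {M1 stuck-at-0, M1 inverted output, M2 stuck-at-0, M2 inverted output, M3 stuck-at-1, M3 inverted output, M4 stuck-at-0, M4 inverted output} — 8 in all.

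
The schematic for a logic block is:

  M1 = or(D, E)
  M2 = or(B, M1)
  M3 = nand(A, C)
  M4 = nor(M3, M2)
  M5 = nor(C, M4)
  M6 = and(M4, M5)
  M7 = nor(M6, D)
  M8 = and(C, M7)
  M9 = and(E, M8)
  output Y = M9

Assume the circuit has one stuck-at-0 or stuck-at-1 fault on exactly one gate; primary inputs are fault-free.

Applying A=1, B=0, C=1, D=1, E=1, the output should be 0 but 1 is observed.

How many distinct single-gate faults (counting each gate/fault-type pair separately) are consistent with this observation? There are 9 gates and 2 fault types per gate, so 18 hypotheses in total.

Fault-free: M1=1, M2=1, M3=0, M4=0, M5=0, M6=0, M7=0, M8=0, M9=0 → 0. Observed 1.
  M1: none of the 2 fault types match ✗
  M2: none of the 2 fault types match ✗
  M3: none of the 2 fault types match ✗
  M4: none of the 2 fault types match ✗
  M5: none of the 2 fault types match ✗
  M6: none of the 2 fault types match ✗
  M7: stuck-at-1 ✓; others ✗
  M8: stuck-at-1 ✓; others ✗
  M9: stuck-at-1 ✓; others ✗
Consistent faults: {M7 stuck-at-1, M8 stuck-at-1, M9 stuck-at-1} — 3 in all.

3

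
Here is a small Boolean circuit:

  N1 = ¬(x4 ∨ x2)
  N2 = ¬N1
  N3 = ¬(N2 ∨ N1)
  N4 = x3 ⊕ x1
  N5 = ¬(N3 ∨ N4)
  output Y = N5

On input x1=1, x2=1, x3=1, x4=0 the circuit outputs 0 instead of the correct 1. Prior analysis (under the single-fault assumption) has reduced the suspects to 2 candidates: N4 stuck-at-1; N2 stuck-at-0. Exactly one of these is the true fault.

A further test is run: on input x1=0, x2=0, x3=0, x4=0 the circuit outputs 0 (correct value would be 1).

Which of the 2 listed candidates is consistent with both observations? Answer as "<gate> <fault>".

Evaluate each candidate on input x1=0, x2=0, x3=0, x4=0:
  N4 stuck-at-1: N1=1, N2=0, N3=0, N4=1 [stuck-at-1], N5=0 → 0 — matches
  N2 stuck-at-0: N1=1, N2=0 [stuck-at-0], N3=0, N4=0, N5=1 → 1 — eliminated
Only N4 stuck-at-1 reproduces the observed 0.

N4 stuck-at-1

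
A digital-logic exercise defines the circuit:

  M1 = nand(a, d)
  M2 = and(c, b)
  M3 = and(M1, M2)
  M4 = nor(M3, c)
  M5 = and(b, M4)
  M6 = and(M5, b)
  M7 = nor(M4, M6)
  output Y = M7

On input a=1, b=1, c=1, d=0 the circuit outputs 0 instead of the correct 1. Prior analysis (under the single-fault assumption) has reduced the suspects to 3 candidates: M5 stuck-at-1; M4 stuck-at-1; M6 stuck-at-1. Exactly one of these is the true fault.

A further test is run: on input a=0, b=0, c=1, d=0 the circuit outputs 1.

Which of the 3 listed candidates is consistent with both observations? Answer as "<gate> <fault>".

Evaluate each candidate on input a=0, b=0, c=1, d=0:
  M5 stuck-at-1: M1=1, M2=0, M3=0, M4=0, M5=1 [stuck-at-1], M6=0, M7=1 → 1 — matches
  M4 stuck-at-1: M1=1, M2=0, M3=0, M4=1 [stuck-at-1], M5=0, M6=0, M7=0 → 0 — eliminated
  M6 stuck-at-1: M1=1, M2=0, M3=0, M4=0, M5=0, M6=1 [stuck-at-1], M7=0 → 0 — eliminated
Only M5 stuck-at-1 reproduces the observed 1.

M5 stuck-at-1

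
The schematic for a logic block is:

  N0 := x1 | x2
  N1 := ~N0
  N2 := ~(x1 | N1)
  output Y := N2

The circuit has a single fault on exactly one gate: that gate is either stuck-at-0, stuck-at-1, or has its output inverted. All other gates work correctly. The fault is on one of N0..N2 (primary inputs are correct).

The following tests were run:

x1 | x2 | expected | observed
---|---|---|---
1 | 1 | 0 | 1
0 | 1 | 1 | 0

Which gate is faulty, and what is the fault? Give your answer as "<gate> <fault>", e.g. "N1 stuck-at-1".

N2 inverted output

Fault-free values for test 1 (x1=1, x2=1): N0=1, N1=0, N2=0, giving Y=0. Observed 1.
Test 1: faults giving observed 1 are {N2 stuck-at-1, N2 inverted output}.
Test 2 (x1=0, x2=1): fault-free N0=1, N1=0, N2=1 → 1; observed 0. Eliminates N2 stuck-at-1.
Only N2 inverted output is consistent with every test.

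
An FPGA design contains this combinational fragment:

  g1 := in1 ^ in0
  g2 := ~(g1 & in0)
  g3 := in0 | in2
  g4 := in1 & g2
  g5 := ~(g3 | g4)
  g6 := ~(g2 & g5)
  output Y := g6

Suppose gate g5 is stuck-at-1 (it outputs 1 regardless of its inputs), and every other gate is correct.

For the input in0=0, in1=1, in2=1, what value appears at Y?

0

Propagate with g5 forced: g1=1, g2=1, g3=1, g4=1, g5=1 [stuck-at-1], g6=0.
So Y = 0. (Without the fault it would be 1.)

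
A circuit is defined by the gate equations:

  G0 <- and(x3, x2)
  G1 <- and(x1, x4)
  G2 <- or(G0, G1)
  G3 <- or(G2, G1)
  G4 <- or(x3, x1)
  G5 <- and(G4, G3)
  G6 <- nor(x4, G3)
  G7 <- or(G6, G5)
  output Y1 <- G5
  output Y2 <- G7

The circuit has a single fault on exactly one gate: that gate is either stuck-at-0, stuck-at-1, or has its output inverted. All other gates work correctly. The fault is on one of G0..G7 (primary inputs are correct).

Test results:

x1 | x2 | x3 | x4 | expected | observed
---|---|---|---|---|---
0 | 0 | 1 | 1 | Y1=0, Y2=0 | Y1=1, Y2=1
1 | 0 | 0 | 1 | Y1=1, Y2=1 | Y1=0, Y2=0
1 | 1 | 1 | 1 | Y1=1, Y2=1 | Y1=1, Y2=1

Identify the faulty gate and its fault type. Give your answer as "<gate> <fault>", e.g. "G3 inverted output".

Fault-free values for test 1 (x1=0, x2=0, x3=1, x4=1): G0=0, G1=0, G2=0, G3=0, G4=1, G5=0, G6=0, G7=0, giving Y1=0, Y2=0. Observed Y1=1, Y2=1.
Test 1: faults giving observed Y1=1, Y2=1 are {G0 stuck-at-1, G0 inverted output, G1 stuck-at-1, G1 inverted output, G2 stuck-at-1, G2 inverted output, G3 stuck-at-1, G3 inverted output, G5 stuck-at-1, G5 inverted output}.
Test 2 (x1=1, x2=0, x3=0, x4=1): fault-free G0=0, G1=1, G2=1, G3=1, G4=1, G5=1, G6=0, G7=1 → Y1=1, Y2=1; observed Y1=0, Y2=0. Eliminates G0 stuck-at-1, G0 inverted output, G1 stuck-at-1, G2 stuck-at-1, G2 inverted output, G3 stuck-at-1, G5 stuck-at-1.
Test 3 (x1=1, x2=1, x3=1, x4=1): fault-free G0=1, G1=1, G2=1, G3=1, G4=1, G5=1, G6=0, G7=1 → Y1=1, Y2=1; observed Y1=1, Y2=1. Eliminates G3 inverted output, G5 inverted output.
Only G1 inverted output is consistent with every test.

G1 inverted output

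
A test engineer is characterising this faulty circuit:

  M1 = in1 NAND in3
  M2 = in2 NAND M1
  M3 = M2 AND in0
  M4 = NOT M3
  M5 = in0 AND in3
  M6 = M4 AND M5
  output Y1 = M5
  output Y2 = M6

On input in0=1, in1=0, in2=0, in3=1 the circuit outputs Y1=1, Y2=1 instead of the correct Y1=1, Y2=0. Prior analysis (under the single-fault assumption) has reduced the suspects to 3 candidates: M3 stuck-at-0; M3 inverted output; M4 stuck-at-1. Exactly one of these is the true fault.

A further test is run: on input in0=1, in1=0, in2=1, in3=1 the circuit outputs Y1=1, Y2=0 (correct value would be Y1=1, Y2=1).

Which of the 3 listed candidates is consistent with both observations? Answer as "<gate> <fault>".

M3 inverted output

Evaluate each candidate on input in0=1, in1=0, in2=1, in3=1:
  M3 stuck-at-0: M1=1, M2=0, M3=0 [stuck-at-0], M4=1, M5=1, M6=1 → Y1=1, Y2=1 — eliminated
  M3 inverted output: M1=1, M2=0, M3=1 [inverted output], M4=0, M5=1, M6=0 → Y1=1, Y2=0 — matches
  M4 stuck-at-1: M1=1, M2=0, M3=0, M4=1 [stuck-at-1], M5=1, M6=1 → Y1=1, Y2=1 — eliminated
Only M3 inverted output reproduces the observed Y1=1, Y2=0.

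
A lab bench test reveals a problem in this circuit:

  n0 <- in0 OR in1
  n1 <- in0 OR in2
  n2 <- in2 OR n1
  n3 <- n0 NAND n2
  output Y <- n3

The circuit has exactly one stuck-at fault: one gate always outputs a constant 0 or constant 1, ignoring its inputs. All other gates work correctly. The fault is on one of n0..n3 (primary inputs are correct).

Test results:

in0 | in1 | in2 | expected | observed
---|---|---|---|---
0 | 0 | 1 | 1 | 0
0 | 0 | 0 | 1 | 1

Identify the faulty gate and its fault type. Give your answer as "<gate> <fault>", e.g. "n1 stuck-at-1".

Fault-free values for test 1 (in0=0, in1=0, in2=1): n0=0, n1=1, n2=1, n3=1, giving Y=1. Observed 0.
Test 1: faults giving observed 0 are {n0 stuck-at-1, n3 stuck-at-0}.
Test 2 (in0=0, in1=0, in2=0): fault-free n0=0, n1=0, n2=0, n3=1 → 1; observed 1. Eliminates n3 stuck-at-0.
Only n0 stuck-at-1 is consistent with every test.

n0 stuck-at-1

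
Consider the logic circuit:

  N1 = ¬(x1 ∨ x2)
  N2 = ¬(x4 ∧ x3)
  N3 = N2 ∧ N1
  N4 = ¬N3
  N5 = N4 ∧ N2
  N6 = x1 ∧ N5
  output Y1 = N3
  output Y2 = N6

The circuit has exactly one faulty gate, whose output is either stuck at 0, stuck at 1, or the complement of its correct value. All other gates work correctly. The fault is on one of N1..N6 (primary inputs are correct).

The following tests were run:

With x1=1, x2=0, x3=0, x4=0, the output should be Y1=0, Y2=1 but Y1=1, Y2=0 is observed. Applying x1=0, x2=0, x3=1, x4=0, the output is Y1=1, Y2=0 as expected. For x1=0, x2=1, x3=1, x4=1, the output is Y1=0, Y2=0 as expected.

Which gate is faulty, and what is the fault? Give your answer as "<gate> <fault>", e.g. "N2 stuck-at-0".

N1 stuck-at-1

Fault-free values for test 1 (x1=1, x2=0, x3=0, x4=0): N1=0, N2=1, N3=0, N4=1, N5=1, N6=1, giving Y1=0, Y2=1. Observed Y1=1, Y2=0.
Test 1: faults giving observed Y1=1, Y2=0 are {N1 stuck-at-1, N1 inverted output, N3 stuck-at-1, N3 inverted output}.
Test 2 (x1=0, x2=0, x3=1, x4=0): fault-free N1=1, N2=1, N3=1, N4=0, N5=0, N6=0 → Y1=1, Y2=0; observed Y1=1, Y2=0. Eliminates N1 inverted output, N3 inverted output.
Test 3 (x1=0, x2=1, x3=1, x4=1): fault-free N1=0, N2=0, N3=0, N4=1, N5=0, N6=0 → Y1=0, Y2=0; observed Y1=0, Y2=0. Eliminates N3 stuck-at-1.
Only N1 stuck-at-1 is consistent with every test.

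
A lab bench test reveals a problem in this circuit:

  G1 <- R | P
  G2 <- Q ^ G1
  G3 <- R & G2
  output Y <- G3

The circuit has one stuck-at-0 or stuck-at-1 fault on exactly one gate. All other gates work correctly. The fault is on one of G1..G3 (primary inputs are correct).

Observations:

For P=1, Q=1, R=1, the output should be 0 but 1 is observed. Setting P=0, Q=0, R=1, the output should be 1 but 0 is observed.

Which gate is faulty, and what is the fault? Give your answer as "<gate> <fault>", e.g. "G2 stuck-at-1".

Fault-free values for test 1 (P=1, Q=1, R=1): G1=1, G2=0, G3=0, giving Y=0. Observed 1.
Test 1: faults giving observed 1 are {G1 stuck-at-0, G2 stuck-at-1, G3 stuck-at-1}.
Test 2 (P=0, Q=0, R=1): fault-free G1=1, G2=1, G3=1 → 1; observed 0. Eliminates G2 stuck-at-1, G3 stuck-at-1.
Only G1 stuck-at-0 is consistent with every test.

G1 stuck-at-0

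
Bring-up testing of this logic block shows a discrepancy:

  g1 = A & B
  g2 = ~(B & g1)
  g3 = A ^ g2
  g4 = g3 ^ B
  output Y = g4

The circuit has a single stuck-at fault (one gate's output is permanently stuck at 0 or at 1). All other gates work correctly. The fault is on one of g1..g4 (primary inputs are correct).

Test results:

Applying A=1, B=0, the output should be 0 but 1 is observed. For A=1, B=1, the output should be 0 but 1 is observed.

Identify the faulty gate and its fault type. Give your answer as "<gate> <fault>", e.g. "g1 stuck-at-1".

Fault-free values for test 1 (A=1, B=0): g1=0, g2=1, g3=0, g4=0, giving Y=0. Observed 1.
Test 1: faults giving observed 1 are {g2 stuck-at-0, g3 stuck-at-1, g4 stuck-at-1}.
Test 2 (A=1, B=1): fault-free g1=1, g2=0, g3=1, g4=0 → 0; observed 1. Eliminates g2 stuck-at-0, g3 stuck-at-1.
Only g4 stuck-at-1 is consistent with every test.

g4 stuck-at-1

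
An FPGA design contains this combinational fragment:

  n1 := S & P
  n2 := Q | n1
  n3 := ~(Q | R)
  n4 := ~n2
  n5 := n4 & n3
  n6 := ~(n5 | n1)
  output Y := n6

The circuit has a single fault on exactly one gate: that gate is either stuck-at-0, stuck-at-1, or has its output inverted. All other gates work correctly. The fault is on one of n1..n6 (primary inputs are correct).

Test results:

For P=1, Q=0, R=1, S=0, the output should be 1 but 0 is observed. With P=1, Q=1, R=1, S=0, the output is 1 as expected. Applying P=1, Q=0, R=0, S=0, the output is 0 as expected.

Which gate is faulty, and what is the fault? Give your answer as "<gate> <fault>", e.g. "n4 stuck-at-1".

Fault-free values for test 1 (P=1, Q=0, R=1, S=0): n1=0, n2=0, n3=0, n4=1, n5=0, n6=1, giving Y=1. Observed 0.
Test 1: faults giving observed 0 are {n1 stuck-at-1, n1 inverted output, n3 stuck-at-1, n3 inverted output, n5 stuck-at-1, n5 inverted output, n6 stuck-at-0, n6 inverted output}.
Test 2 (P=1, Q=1, R=1, S=0): fault-free n1=0, n2=1, n3=0, n4=0, n5=0, n6=1 → 1; observed 1. Eliminates n1 stuck-at-1, n1 inverted output, n5 stuck-at-1, n5 inverted output, n6 stuck-at-0, n6 inverted output.
Test 3 (P=1, Q=0, R=0, S=0): fault-free n1=0, n2=0, n3=1, n4=1, n5=1, n6=0 → 0; observed 0. Eliminates n3 inverted output.
Only n3 stuck-at-1 is consistent with every test.

n3 stuck-at-1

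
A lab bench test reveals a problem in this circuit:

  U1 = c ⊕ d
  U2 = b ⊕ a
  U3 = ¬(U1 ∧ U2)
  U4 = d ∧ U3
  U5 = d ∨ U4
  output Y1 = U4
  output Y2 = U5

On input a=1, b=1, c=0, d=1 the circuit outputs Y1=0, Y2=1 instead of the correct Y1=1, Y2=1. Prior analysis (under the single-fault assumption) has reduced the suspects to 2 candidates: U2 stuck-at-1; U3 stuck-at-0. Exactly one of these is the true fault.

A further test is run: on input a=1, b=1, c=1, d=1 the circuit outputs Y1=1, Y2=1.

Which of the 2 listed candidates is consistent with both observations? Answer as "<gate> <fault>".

Evaluate each candidate on input a=1, b=1, c=1, d=1:
  U2 stuck-at-1: U1=0, U2=1 [stuck-at-1], U3=1, U4=1, U5=1 → Y1=1, Y2=1 — matches
  U3 stuck-at-0: U1=0, U2=0, U3=0 [stuck-at-0], U4=0, U5=1 → Y1=0, Y2=1 — eliminated
Only U2 stuck-at-1 reproduces the observed Y1=1, Y2=1.

U2 stuck-at-1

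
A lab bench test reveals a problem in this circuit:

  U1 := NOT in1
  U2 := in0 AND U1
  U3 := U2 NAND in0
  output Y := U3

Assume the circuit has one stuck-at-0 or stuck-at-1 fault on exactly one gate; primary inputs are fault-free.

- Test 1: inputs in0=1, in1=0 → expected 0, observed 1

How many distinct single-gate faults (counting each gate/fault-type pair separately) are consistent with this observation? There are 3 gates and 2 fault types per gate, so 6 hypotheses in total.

3

Fault-free: U1=1, U2=1, U3=0 → 0. Observed 1.
  U1 stuck-at-0: output 1 ✓
  U1 stuck-at-1: output 0 ✗
  U2 stuck-at-0: output 1 ✓
  U2 stuck-at-1: output 0 ✗
  U3 stuck-at-0: output 0 ✗
  U3 stuck-at-1: output 1 ✓
Consistent faults: {U1 stuck-at-0, U2 stuck-at-0, U3 stuck-at-1} — 3 in all.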